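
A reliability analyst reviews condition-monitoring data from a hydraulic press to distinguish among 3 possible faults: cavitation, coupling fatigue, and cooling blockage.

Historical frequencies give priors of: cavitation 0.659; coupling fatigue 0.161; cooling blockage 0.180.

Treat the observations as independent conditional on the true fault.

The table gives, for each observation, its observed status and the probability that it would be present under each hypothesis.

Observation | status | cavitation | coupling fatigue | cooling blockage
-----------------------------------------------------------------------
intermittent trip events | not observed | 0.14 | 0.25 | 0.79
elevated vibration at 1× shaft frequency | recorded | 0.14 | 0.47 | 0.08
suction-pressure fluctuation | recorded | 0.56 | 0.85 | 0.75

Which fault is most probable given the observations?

coupling fatigue

Multiply each prior by the joint likelihood of the evidence pattern (using 1 − P(present | H) for each absent observation):
  cavitation: 0.659 × (1 − 0.14) × 0.14 × 0.56 = 0.044432
  coupling fatigue: 0.161 × (1 − 0.25) × 0.47 × 0.85 = 0.04824
  cooling blockage: 0.180 × (1 − 0.79) × 0.08 × 0.75 = 0.002268
Marginal likelihood of the evidence = 0.09494.
P(cavitation | evidence) ≈ 0.044432 / 0.09494 ≈ 0.468
P(coupling fatigue | evidence) ≈ 0.04824 / 0.09494 ≈ 0.508
P(cooling blockage | evidence) ≈ 0.002268 / 0.09494 ≈ 0.024
The largest is 0.508, so coupling fatigue is most probable.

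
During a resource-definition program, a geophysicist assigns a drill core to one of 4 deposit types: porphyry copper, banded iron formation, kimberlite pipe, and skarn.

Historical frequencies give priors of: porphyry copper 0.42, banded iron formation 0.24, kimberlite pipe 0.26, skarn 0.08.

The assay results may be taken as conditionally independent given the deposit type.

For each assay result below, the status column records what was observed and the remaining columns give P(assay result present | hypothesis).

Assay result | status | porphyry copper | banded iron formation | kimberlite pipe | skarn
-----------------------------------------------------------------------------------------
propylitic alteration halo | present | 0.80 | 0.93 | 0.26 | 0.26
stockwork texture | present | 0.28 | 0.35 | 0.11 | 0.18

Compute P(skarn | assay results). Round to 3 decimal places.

Multiply each prior by the joint likelihood of the assay result pattern:
  porphyry copper: 0.42 × 0.80 × 0.28 = 0.09408
  banded iron formation: 0.24 × 0.93 × 0.35 = 0.07812
  kimberlite pipe: 0.26 × 0.26 × 0.11 = 0.007436
  skarn: 0.08 × 0.26 × 0.18 = 0.003744
The unnormalized weights sum to 0.18338.
P(skarn | evidence) = 0.003744 / 0.18338 ≈ 0.020.

0.020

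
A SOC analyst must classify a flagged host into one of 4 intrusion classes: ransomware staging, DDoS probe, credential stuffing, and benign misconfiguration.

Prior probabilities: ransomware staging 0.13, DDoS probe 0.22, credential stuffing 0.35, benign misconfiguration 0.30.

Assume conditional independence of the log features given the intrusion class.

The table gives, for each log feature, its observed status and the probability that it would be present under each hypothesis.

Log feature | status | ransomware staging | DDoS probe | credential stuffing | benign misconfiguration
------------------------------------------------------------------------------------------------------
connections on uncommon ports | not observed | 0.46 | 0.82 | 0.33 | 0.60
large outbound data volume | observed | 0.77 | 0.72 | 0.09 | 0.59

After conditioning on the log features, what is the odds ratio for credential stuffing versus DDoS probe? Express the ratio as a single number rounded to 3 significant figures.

0.740

Unnormalized posterior weight (prior times the log feature likelihoods) for each of the two hypotheses (using 1 − P(present | H) for each absent log feature):
  credential stuffing: 0.35 × (1 − 0.33) × 0.09 = 0.021105
  DDoS probe: 0.22 × (1 − 0.82) × 0.72 = 0.028512
Posterior odds = 0.021105 / 0.028512 ≈ 0.740.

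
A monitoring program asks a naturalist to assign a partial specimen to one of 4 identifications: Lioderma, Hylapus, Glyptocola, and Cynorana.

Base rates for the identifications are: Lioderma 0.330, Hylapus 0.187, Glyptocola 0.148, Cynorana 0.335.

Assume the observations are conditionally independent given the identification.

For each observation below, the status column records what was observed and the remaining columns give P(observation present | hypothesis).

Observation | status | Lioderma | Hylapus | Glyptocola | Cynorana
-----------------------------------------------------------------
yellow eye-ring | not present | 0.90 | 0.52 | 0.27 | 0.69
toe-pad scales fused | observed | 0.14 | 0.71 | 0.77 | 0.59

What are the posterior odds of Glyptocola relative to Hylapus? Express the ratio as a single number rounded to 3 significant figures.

1.31

Unnormalized posterior weight (prior times the observation likelihoods) for each of the two hypotheses (using 1 − P(present | H) for each absent observation):
  Glyptocola: 0.148 × (1 − 0.27) × 0.77 = 0.083191
  Hylapus: 0.187 × (1 − 0.52) × 0.71 = 0.06373
Odds(Glyptocola : Hylapus) = 0.083191 / 0.06373 ≈ 1.31.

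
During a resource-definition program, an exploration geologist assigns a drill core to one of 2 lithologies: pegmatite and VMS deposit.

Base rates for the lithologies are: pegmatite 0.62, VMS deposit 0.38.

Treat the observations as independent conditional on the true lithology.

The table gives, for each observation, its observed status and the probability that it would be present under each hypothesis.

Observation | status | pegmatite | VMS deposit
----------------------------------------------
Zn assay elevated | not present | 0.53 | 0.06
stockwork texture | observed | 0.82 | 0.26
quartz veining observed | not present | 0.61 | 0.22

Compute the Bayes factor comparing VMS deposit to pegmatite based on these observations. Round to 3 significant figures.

Joint likelihood of the evidence pattern under each hypothesis (using 1 − P(present | H) for each absent observation):
  VMS deposit: (1 − 0.06) × 0.26 × (1 − 0.22) = 0.19063
  pegmatite: (1 − 0.53) × 0.82 × (1 − 0.61) = 0.15031
Bayes factor = 0.19063 / 0.15031 ≈ 1.27

1.27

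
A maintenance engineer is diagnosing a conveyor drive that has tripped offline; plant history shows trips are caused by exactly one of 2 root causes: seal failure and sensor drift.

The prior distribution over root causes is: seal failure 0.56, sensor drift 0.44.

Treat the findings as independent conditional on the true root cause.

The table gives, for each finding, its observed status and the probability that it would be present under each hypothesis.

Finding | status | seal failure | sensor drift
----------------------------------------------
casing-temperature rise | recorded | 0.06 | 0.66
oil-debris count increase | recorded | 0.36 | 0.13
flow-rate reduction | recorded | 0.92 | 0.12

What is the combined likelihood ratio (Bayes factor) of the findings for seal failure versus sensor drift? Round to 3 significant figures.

1.93

Take the product of per-finding likelihoods under each hypothesis, then divide.
  seal failure: 0.06 × 0.36 × 0.92 = 0.019872
  sensor drift: 0.66 × 0.13 × 0.12 = 0.010296
Bayes factor = 0.019872 / 0.010296 ≈ 1.93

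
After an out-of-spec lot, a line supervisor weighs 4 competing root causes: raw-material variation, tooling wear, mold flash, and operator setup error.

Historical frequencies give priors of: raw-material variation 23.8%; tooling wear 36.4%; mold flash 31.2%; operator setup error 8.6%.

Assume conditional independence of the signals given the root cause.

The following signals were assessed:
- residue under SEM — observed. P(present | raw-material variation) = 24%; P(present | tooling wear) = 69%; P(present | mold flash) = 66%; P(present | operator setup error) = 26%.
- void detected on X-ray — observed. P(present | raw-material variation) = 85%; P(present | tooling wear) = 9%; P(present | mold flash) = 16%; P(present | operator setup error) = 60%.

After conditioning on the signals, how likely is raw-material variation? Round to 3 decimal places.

Multiply each prior by the joint likelihood of the signal pattern:
  raw-material variation: 0.238 × 0.24 × 0.85 = 0.048552
  tooling wear: 0.364 × 0.69 × 0.09 = 0.022604
  mold flash: 0.312 × 0.66 × 0.16 = 0.032947
  operator setup error: 0.086 × 0.26 × 0.60 = 0.013416
The unnormalized weights sum to 0.11752.
P(raw-material variation | evidence) = 0.048552 / 0.11752 ≈ 0.413.

0.413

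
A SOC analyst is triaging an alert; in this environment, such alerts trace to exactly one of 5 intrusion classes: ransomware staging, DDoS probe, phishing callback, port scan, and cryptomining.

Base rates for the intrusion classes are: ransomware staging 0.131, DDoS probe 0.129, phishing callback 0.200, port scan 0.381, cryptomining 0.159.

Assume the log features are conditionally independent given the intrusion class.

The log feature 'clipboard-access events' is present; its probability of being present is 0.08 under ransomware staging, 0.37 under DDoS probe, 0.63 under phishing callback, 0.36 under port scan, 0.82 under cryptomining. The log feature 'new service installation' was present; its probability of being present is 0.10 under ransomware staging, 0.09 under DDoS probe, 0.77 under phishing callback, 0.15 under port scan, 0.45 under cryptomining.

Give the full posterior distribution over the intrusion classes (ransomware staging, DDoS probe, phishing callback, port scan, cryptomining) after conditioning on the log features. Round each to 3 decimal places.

For each hypothesis, the unnormalized posterior weight is prior × product of the log feature likelihoods:
  ransomware staging: 0.131 × 0.08 × 0.10 = 0.001048
  DDoS probe: 0.129 × 0.37 × 0.09 = 0.0042957
  phishing callback: 0.200 × 0.63 × 0.77 = 0.09702
  port scan: 0.381 × 0.36 × 0.15 = 0.020574
  cryptomining: 0.159 × 0.82 × 0.45 = 0.058671
The unnormalized weights sum to 0.18161.
P(ransomware staging | evidence) = 0.001048 / 0.18161 ≈ 0.006
P(DDoS probe | evidence) = 0.0042957 / 0.18161 ≈ 0.024
P(phishing callback | evidence) = 0.09702 / 0.18161 ≈ 0.534
P(port scan | evidence) = 0.020574 / 0.18161 ≈ 0.113
P(cryptomining | evidence) = 0.058671 / 0.18161 ≈ 0.323

0.006, 0.024, 0.534, 0.113, 0.323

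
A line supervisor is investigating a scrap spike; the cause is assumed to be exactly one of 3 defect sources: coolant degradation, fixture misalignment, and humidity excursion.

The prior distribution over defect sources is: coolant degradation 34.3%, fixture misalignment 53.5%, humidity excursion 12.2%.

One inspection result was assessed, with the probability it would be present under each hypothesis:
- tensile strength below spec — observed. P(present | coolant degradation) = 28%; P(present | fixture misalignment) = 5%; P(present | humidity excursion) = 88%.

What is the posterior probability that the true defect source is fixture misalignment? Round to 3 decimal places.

0.116

Multiply each prior by the likelihood of the inspection result:
  coolant degradation: 0.343 × 0.28 = 0.09604
  fixture misalignment: 0.535 × 0.05 = 0.02675
  humidity excursion: 0.122 × 0.88 = 0.10736
The unnormalized weights sum to 0.23015.
P(fixture misalignment | evidence) = 0.02675 / 0.23015 ≈ 0.116.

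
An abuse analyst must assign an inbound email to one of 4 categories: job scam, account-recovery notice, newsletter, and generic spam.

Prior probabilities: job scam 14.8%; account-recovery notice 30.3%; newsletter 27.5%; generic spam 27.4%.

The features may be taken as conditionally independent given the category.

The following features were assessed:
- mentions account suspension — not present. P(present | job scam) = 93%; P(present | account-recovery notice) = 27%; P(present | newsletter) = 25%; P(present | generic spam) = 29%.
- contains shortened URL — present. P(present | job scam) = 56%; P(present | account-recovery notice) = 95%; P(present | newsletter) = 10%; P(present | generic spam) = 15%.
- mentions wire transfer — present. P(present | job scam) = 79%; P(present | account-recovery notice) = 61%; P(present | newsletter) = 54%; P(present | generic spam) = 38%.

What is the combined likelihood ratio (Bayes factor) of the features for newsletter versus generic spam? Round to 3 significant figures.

1.00

The Bayes factor is the ratio of the joint likelihoods of the feature pattern under the two hypotheses (using 1 − P(present | H) for each absent feature).
  newsletter: (1 − 0.25) × 0.10 × 0.54 = 0.0405
  generic spam: (1 − 0.29) × 0.15 × 0.38 = 0.04047
Bayes factor = 0.0405 / 0.04047 ≈ 1.00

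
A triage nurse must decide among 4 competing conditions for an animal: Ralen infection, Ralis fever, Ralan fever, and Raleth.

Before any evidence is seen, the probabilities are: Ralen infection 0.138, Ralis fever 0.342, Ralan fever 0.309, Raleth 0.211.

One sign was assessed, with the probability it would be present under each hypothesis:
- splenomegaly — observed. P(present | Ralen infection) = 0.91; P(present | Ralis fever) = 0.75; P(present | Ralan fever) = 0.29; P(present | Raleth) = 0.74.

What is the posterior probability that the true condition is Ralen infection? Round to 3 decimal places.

By Bayes' rule, the unnormalized weight for each hypothesis is prior × likelihood:
  Ralen infection: 0.138 × 0.91 = 0.12558
  Ralis fever: 0.342 × 0.75 = 0.2565
  Ralan fever: 0.309 × 0.29 = 0.08961
  Raleth: 0.211 × 0.74 = 0.15614
Normalizing constant Z = 0.12558 + 0.2565 + 0.08961 + 0.15614 = 0.62783.
P(Ralen infection | evidence) = 0.12558 / 0.62783 ≈ 0.200.

0.200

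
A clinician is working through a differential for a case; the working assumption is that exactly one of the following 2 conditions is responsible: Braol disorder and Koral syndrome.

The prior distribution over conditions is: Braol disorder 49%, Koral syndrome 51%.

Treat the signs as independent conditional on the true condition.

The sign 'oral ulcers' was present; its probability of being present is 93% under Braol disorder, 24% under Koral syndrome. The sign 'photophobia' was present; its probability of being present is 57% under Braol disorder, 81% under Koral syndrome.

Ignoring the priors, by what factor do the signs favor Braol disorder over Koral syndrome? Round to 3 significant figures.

Joint likelihood of the sign pattern under each hypothesis:
  Braol disorder: 0.93 × 0.57 = 0.5301
  Koral syndrome: 0.24 × 0.81 = 0.1944
Bayes factor = 0.5301 / 0.1944 ≈ 2.73

2.73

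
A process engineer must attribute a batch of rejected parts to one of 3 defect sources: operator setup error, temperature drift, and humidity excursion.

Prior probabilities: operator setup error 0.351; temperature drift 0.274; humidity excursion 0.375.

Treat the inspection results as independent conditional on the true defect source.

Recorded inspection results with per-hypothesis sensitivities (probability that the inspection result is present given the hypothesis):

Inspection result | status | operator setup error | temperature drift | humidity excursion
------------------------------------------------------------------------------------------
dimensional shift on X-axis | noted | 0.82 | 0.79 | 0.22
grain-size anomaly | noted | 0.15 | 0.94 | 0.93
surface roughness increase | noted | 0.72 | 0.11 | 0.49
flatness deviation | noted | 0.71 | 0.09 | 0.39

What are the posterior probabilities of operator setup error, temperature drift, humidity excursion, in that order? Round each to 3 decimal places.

0.570, 0.052, 0.378

Multiply each prior by the joint likelihood of the inspection result pattern:
  operator setup error: 0.351 × 0.82 × 0.15 × 0.72 × 0.71 = 0.02207
  temperature drift: 0.274 × 0.79 × 0.94 × 0.11 × 0.09 = 0.0020144
  humidity excursion: 0.375 × 0.22 × 0.93 × 0.49 × 0.39 = 0.014662
The unnormalized weights sum to 0.038747.
P(operator setup error | evidence) = 0.02207 / 0.038747 ≈ 0.570
P(temperature drift | evidence) = 0.0020144 / 0.038747 ≈ 0.052
P(humidity excursion | evidence) = 0.014662 / 0.038747 ≈ 0.378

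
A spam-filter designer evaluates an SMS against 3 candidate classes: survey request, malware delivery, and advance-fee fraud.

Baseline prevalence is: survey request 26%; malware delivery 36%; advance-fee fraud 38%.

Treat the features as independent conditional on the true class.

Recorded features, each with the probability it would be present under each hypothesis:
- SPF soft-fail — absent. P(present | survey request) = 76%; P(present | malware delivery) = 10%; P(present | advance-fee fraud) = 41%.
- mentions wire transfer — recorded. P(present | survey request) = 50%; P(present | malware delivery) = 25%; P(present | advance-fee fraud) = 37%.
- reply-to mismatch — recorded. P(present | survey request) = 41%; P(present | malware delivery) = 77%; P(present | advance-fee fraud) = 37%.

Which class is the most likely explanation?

Multiply each prior by the joint likelihood of the feature pattern (using 1 − P(present | H) for each absent feature):
  survey request: 0.26 × (1 − 0.76) × 0.50 × 0.41 = 0.012792
  malware delivery: 0.36 × (1 − 0.10) × 0.25 × 0.77 = 0.06237
  advance-fee fraud: 0.38 × (1 − 0.41) × 0.37 × 0.37 = 0.030693
Normalizing constant Z = 0.012792 + 0.06237 + 0.030693 = 0.10585.
P(survey request | evidence) ≈ 0.012792 / 0.10585 ≈ 0.121
P(malware delivery | evidence) ≈ 0.06237 / 0.10585 ≈ 0.589
P(advance-fee fraud | evidence) ≈ 0.030693 / 0.10585 ≈ 0.290
The largest is 0.589, so malware delivery is most probable.

malware delivery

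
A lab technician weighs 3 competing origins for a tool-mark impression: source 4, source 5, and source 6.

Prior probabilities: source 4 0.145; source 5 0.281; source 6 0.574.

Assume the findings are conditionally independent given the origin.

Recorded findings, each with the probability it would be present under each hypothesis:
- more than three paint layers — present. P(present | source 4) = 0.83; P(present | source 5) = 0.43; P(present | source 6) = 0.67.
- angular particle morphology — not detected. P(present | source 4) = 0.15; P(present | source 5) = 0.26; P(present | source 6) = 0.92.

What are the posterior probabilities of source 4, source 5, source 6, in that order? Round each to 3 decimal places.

Multiply each prior by the joint likelihood of the evidence pattern (using 1 − P(present | H) for each absent finding):
  source 4: 0.145 × 0.83 × (1 − 0.15) = 0.1023
  source 5: 0.281 × 0.43 × (1 − 0.26) = 0.089414
  source 6: 0.574 × 0.67 × (1 − 0.92) = 0.030766
The unnormalized weights sum to 0.22248.
P(source 4 | evidence) = 0.1023 / 0.22248 ≈ 0.460
P(source 5 | evidence) = 0.089414 / 0.22248 ≈ 0.402
P(source 6 | evidence) = 0.030766 / 0.22248 ≈ 0.138

0.460, 0.402, 0.138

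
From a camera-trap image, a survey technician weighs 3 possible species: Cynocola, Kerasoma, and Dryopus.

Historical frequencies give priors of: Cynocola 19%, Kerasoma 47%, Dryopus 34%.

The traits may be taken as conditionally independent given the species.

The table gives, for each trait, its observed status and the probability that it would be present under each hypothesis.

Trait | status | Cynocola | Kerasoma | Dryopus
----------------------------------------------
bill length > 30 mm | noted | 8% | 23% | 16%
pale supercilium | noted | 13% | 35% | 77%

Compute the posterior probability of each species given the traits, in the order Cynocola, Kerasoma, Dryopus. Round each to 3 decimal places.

For each hypothesis, the unnormalized posterior weight is prior × product of the trait likelihoods:
  Cynocola: 0.19 × 0.08 × 0.13 = 0.001976
  Kerasoma: 0.47 × 0.23 × 0.35 = 0.037835
  Dryopus: 0.34 × 0.16 × 0.77 = 0.041888
The unnormalized weights sum to 0.081699.
P(Cynocola | evidence) = 0.001976 / 0.081699 ≈ 0.024
P(Kerasoma | evidence) = 0.037835 / 0.081699 ≈ 0.463
P(Dryopus | evidence) = 0.041888 / 0.081699 ≈ 0.513

0.024, 0.463, 0.513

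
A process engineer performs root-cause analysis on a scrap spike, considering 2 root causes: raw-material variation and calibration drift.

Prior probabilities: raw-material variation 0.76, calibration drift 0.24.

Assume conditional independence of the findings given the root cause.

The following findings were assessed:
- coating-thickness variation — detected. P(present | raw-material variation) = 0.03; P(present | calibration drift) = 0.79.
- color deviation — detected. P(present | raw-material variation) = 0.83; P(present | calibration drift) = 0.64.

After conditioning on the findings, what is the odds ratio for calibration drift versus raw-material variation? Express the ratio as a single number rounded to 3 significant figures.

Posterior odds equal prior odds times the likelihood ratio; only the two competing hypotheses matter.
  calibration drift: 0.24 × 0.79 × 0.64 = 0.12134
  raw-material variation: 0.76 × 0.03 × 0.83 = 0.018924
Posterior odds = 0.12134 / 0.018924 ≈ 6.41.

6.41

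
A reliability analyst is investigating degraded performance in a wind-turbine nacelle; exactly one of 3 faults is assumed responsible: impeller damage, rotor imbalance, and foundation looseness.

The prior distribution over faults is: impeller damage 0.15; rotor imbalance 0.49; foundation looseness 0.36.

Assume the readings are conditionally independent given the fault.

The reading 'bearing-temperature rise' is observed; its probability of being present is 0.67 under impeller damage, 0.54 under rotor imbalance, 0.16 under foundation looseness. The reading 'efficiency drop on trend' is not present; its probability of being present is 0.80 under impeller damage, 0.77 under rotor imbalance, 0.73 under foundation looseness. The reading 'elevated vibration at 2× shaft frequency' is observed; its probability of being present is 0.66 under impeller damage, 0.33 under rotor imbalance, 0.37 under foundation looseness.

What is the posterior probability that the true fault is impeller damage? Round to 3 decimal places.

Multiply each prior by the joint likelihood of the reading pattern (using 1 − P(present | H) for each absent reading):
  impeller damage: 0.15 × 0.67 × (1 − 0.80) × 0.66 = 0.013266
  rotor imbalance: 0.49 × 0.54 × (1 − 0.77) × 0.33 = 0.020083
  foundation looseness: 0.36 × 0.16 × (1 − 0.73) × 0.37 = 0.0057542
Marginal likelihood of the evidence = 0.039103.
P(impeller damage | evidence) = 0.013266 / 0.039103 ≈ 0.339.

0.339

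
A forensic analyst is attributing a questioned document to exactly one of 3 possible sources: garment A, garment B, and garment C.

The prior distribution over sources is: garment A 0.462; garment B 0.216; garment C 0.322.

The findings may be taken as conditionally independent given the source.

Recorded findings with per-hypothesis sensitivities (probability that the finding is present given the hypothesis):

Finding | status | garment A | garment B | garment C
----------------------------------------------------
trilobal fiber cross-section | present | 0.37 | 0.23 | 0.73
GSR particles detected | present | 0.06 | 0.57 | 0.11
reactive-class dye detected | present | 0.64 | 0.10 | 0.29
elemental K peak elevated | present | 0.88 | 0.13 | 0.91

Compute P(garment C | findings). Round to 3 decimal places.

0.526

By Bayes' rule with conditional independence, the unnormalized weight for each hypothesis is prior × ∏ likelihoods:
  garment A: 0.462 × 0.37 × 0.06 × 0.64 × 0.88 = 0.0057764
  garment B: 0.216 × 0.23 × 0.57 × 0.10 × 0.13 = 0.00036813
  garment C: 0.322 × 0.73 × 0.11 × 0.29 × 0.91 = 0.0068236
Normalizing constant Z = 0.0057764 + 0.00036813 + 0.0068236 = 0.012968.
P(garment C | evidence) = 0.0068236 / 0.012968 ≈ 0.526.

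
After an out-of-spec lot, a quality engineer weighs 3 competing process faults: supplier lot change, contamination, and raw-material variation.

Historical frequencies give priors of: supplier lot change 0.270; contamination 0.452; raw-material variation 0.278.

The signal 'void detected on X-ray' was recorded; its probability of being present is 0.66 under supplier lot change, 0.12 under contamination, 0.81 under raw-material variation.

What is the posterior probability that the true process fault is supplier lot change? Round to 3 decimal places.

0.389

Multiply each prior by the likelihood of the signal:
  supplier lot change: 0.270 × 0.66 = 0.1782
  contamination: 0.452 × 0.12 = 0.05424
  raw-material variation: 0.278 × 0.81 = 0.22518
Normalizing constant Z = 0.1782 + 0.05424 + 0.22518 = 0.45762.
P(supplier lot change | evidence) = 0.1782 / 0.45762 ≈ 0.389.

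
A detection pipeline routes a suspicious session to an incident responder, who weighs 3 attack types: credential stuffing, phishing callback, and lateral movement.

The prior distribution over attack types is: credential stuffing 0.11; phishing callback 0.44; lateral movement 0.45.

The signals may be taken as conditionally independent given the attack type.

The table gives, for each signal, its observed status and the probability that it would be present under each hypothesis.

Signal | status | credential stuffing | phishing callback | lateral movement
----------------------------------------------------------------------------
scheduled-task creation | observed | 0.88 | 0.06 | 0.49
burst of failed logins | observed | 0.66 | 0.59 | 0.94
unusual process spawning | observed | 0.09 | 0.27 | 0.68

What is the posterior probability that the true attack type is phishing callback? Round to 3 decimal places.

0.028

Multiply each prior by the joint likelihood of the signal pattern:
  credential stuffing: 0.11 × 0.88 × 0.66 × 0.09 = 0.0057499
  phishing callback: 0.44 × 0.06 × 0.59 × 0.27 = 0.0042055
  lateral movement: 0.45 × 0.49 × 0.94 × 0.68 = 0.14094
The unnormalized weights sum to 0.1509.
P(phishing callback | evidence) = 0.0042055 / 0.1509 ≈ 0.028.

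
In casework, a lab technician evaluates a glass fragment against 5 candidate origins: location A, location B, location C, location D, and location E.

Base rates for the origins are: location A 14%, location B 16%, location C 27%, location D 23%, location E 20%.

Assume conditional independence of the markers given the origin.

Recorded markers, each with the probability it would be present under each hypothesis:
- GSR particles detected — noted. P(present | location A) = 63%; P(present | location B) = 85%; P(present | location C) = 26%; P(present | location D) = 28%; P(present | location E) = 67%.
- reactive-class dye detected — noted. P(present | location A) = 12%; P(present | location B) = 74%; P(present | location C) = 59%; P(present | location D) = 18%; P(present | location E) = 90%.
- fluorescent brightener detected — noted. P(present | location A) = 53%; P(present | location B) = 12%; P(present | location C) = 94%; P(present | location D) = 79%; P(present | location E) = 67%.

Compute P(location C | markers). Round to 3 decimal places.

By Bayes' rule with conditional independence, the unnormalized weight for each hypothesis is prior × ∏ likelihoods:
  location A: 0.14 × 0.63 × 0.12 × 0.53 = 0.0056095
  location B: 0.16 × 0.85 × 0.74 × 0.12 = 0.012077
  location C: 0.27 × 0.26 × 0.59 × 0.94 = 0.038933
  location D: 0.23 × 0.28 × 0.18 × 0.79 = 0.0091577
  location E: 0.20 × 0.67 × 0.90 × 0.67 = 0.080802
Marginal likelihood of the evidence = 0.14658.
P(location C | evidence) = 0.038933 / 0.14658 ≈ 0.266.

0.266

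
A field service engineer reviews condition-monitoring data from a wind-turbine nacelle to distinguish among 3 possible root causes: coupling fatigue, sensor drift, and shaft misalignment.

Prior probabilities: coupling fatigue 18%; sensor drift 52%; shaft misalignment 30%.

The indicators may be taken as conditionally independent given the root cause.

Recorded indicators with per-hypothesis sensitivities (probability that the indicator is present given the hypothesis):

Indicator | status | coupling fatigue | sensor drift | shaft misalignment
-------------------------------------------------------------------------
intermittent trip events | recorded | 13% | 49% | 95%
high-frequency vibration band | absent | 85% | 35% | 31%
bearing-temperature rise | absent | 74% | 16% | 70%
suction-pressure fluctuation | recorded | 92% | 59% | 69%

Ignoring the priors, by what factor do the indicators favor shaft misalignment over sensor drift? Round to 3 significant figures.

0.860

The Bayes factor is the ratio of the joint likelihoods of the indicator pattern under the two hypotheses (using 1 − P(present | H) for each absent indicator).
  shaft misalignment: 0.95 × (1 − 0.31) × (1 − 0.70) × 0.69 = 0.13569
  sensor drift: 0.49 × (1 − 0.35) × (1 − 0.16) × 0.59 = 0.15785
Bayes factor = 0.13569 / 0.15785 ≈ 0.860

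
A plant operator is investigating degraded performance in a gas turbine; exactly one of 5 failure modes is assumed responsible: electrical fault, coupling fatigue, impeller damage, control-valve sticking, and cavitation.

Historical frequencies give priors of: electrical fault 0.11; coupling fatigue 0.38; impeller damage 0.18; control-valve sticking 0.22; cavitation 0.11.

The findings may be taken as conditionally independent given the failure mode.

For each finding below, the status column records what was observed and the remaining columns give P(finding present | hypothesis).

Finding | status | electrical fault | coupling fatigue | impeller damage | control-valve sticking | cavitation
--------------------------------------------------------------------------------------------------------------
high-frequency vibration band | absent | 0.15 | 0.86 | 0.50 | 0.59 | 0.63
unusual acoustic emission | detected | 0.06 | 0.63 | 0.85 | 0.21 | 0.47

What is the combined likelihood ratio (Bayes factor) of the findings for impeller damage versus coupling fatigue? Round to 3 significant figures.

4.82

Joint likelihood of the evidence pattern under each hypothesis (using 1 − P(present | H) for each absent finding):
  impeller damage: (1 − 0.50) × 0.85 = 0.425
  coupling fatigue: (1 − 0.86) × 0.63 = 0.0882
Bayes factor = 0.425 / 0.0882 ≈ 4.82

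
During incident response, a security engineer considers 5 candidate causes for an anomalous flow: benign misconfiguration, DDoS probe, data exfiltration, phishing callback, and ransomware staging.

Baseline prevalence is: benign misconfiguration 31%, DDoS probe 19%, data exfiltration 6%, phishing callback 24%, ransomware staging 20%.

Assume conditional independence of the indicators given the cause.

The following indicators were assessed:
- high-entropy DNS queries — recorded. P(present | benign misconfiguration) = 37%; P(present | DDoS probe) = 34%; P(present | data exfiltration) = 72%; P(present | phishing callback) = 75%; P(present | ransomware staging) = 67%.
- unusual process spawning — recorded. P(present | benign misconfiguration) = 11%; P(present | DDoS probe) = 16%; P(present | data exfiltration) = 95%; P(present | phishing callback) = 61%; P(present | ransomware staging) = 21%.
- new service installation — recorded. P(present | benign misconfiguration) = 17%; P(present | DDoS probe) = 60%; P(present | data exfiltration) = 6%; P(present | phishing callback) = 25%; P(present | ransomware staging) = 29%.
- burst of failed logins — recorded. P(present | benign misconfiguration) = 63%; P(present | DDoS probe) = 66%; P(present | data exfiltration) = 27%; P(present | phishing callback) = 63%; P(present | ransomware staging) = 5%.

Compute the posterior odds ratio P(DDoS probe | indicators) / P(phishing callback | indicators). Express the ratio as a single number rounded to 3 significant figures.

Posterior odds equal prior odds times the likelihood ratio; only the two competing hypotheses matter.
  DDoS probe: 0.19 × 0.34 × 0.16 × 0.60 × 0.66 = 0.0040931
  phishing callback: 0.24 × 0.75 × 0.61 × 0.25 × 0.63 = 0.017293
Posterior odds = 0.0040931 / 0.017293 ≈ 0.237.

0.237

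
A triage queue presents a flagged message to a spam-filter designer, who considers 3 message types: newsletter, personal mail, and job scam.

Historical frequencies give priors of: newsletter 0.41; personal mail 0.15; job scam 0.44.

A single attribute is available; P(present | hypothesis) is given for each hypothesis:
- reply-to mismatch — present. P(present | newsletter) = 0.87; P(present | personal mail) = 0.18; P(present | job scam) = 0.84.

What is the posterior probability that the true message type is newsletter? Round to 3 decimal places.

By Bayes' rule, the unnormalized weight for each hypothesis is prior × likelihood:
  newsletter: 0.41 × 0.87 = 0.3567
  personal mail: 0.15 × 0.18 = 0.027
  job scam: 0.44 × 0.84 = 0.3696
The unnormalized weights sum to 0.7533.
P(newsletter | evidence) = 0.3567 / 0.7533 ≈ 0.474.

0.474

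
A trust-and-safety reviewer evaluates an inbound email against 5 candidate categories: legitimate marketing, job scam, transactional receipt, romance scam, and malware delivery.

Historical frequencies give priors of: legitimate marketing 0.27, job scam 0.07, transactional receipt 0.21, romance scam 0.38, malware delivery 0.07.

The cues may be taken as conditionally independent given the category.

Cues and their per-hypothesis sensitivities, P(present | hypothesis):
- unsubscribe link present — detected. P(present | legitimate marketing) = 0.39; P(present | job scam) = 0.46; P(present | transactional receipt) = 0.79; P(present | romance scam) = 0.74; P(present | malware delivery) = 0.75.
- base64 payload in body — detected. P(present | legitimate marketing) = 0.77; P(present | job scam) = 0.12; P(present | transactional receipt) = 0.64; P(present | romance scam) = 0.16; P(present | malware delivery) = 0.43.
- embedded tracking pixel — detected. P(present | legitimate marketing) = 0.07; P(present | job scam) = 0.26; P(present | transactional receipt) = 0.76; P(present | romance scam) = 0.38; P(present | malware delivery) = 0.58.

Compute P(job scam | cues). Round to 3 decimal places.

Multiply each prior by the joint likelihood of the cue pattern:
  legitimate marketing: 0.27 × 0.39 × 0.77 × 0.07 = 0.0056757
  job scam: 0.07 × 0.46 × 0.12 × 0.26 = 0.0010046
  transactional receipt: 0.21 × 0.79 × 0.64 × 0.76 = 0.080694
  romance scam: 0.38 × 0.74 × 0.16 × 0.38 = 0.017097
  malware delivery: 0.07 × 0.75 × 0.43 × 0.58 = 0.013093
Normalizing constant Z = 0.0056757 + 0.0010046 + 0.080694 + 0.017097 + 0.013093 = 0.11756.
P(job scam | evidence) = 0.0010046 / 0.11756 ≈ 0.009.

0.009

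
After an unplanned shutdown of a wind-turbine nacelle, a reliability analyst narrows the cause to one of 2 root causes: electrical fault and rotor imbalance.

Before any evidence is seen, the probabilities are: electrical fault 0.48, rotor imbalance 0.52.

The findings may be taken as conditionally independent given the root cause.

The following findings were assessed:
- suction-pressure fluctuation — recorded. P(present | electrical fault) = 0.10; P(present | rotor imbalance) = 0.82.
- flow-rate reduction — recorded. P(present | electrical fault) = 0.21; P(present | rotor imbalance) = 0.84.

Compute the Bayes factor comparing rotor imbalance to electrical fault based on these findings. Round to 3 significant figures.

Take the product of per-finding likelihoods under each hypothesis, then divide.
  rotor imbalance: 0.82 × 0.84 = 0.6888
  electrical fault: 0.10 × 0.21 = 0.021
Bayes factor = 0.6888 / 0.021 ≈ 32.8

32.8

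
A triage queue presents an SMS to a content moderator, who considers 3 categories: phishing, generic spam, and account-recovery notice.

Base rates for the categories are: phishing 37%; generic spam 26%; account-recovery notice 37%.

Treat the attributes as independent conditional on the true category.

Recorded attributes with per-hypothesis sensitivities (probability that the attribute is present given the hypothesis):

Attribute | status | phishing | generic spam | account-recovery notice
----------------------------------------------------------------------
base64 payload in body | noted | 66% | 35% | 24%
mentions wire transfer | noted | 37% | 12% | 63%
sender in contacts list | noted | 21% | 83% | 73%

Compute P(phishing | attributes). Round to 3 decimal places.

0.275

For each hypothesis, the unnormalized posterior weight is prior × product of the attribute likelihoods:
  phishing: 0.37 × 0.66 × 0.37 × 0.21 = 0.018974
  generic spam: 0.26 × 0.35 × 0.12 × 0.83 = 0.0090636
  account-recovery notice: 0.37 × 0.24 × 0.63 × 0.73 = 0.040839
The unnormalized weights sum to 0.068877.
P(phishing | evidence) = 0.018974 / 0.068877 ≈ 0.275.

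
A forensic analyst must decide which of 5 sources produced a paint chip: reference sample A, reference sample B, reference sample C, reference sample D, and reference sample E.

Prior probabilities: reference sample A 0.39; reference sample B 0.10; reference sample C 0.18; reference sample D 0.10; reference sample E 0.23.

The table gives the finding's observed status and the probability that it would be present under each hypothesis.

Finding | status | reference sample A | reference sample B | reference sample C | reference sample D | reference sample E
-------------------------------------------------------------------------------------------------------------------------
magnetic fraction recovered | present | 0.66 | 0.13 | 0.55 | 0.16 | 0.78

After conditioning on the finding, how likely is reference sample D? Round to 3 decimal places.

0.028

By Bayes' rule, the unnormalized weight for each hypothesis is prior × likelihood:
  reference sample A: 0.39 × 0.66 = 0.2574
  reference sample B: 0.10 × 0.13 = 0.013
  reference sample C: 0.18 × 0.55 = 0.099
  reference sample D: 0.10 × 0.16 = 0.016
  reference sample E: 0.23 × 0.78 = 0.1794
Marginal likelihood of the evidence = 0.5648.
P(reference sample D | evidence) = 0.016 / 0.5648 ≈ 0.028.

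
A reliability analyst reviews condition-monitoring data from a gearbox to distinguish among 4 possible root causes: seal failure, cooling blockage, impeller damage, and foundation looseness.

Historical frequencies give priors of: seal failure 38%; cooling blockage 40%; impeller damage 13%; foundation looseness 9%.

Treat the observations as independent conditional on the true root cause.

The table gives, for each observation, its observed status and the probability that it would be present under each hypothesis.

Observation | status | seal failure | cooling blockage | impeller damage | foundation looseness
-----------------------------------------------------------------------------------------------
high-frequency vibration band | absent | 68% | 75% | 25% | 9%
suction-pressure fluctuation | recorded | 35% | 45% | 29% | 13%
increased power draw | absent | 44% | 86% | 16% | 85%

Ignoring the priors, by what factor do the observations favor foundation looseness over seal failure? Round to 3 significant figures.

0.283

The Bayes factor is the ratio of the joint likelihoods of the evidence pattern under the two hypotheses (using 1 − P(present | H) for each absent observation).
  foundation looseness: (1 − 0.09) × 0.13 × (1 − 0.85) = 0.017745
  seal failure: (1 − 0.68) × 0.35 × (1 − 0.44) = 0.06272
Bayes factor = 0.017745 / 0.06272 ≈ 0.283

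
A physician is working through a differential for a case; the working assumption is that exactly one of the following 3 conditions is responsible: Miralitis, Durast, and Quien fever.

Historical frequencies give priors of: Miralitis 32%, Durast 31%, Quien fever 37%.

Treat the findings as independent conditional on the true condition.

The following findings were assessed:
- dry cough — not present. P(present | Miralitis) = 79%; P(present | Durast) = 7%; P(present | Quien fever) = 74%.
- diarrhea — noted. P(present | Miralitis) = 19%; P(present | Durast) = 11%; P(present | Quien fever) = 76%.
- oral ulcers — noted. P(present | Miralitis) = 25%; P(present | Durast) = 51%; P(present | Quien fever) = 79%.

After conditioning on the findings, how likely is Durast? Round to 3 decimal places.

For each hypothesis, the unnormalized posterior weight is prior × product of the finding likelihoods (using 1 − P(present | H) for each absent finding):
  Miralitis: 0.32 × (1 − 0.79) × 0.19 × 0.25 = 0.003192
  Durast: 0.31 × (1 − 0.07) × 0.11 × 0.51 = 0.016174
  Quien fever: 0.37 × (1 − 0.74) × 0.76 × 0.79 = 0.057758
The unnormalized weights sum to 0.077124.
P(Durast | evidence) = 0.016174 / 0.077124 ≈ 0.210.

0.210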